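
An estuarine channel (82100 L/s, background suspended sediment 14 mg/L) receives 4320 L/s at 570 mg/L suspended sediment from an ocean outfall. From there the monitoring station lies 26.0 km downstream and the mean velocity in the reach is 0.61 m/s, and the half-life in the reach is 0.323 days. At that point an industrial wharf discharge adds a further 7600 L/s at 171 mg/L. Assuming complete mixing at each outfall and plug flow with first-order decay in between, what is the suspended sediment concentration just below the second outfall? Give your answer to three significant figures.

After mixing, C = (82100·14.00 + 4320·570.0) / 86420 = 3612000/86420 = 41.79 mg/L; combined flow 86420 L/s.
Travel time t = 26.0·1000 / 0.61 = 42620 s = 11.84 h.
Half-life 0.323 d → k = ln 2 / 0.323 = 2.146 d⁻¹.
Applying C = C₀e^(−kt): 41.79 × 0.3469 = 14.50 mg/L.
At the second outfall, C = (86420·14.50 + 7600·171.0) / (86420 + 7600) = 27.15 mg/L.

27.1 mg/L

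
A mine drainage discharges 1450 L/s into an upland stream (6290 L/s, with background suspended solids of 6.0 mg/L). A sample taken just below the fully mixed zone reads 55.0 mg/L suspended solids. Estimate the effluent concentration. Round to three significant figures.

Mass balance: 6290·6.000 + 1450·Cₑ = 7740·55.00
→ Cₑ = (7740·55.00 − 6290·6.000) / 1450 = 267.6 mg/L.

268 mg/L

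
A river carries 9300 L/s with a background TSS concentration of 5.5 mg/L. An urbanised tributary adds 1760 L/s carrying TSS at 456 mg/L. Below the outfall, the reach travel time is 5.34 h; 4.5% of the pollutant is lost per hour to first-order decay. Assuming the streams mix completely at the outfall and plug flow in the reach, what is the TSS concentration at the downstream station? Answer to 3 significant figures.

60.4 mg/L

Mass balance: C = (9300·5.500 + 1760·456.0) / 11060 = 853700/11060 = 77.19 mg/L.
4.5%/h lost → k = −ln(1 − 0.045) = 0.04604 h⁻¹.
First-order decay: C = 77.19·exp(−k·t) = 77.19·0.7820 = 60.36 mg/L.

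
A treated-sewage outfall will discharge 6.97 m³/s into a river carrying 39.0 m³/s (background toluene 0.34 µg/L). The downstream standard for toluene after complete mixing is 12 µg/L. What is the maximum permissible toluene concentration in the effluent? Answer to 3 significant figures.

77.2 µg/L

At the limit, (Qr·Cr + Qe·Cₑ)/(Qr + Qe) = 12:
Cₑ = (45.97·12 − 39.00·0.3400) / 6.970 = 77.24 µg/L.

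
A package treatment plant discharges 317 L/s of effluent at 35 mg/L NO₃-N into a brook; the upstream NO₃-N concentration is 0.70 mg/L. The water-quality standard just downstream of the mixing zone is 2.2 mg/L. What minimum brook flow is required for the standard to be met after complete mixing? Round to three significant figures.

6930 L/s

Set C_mix = 2.2: (Q·0.7000 + 317.0·35.00) / (Q + 317.0) = 2.2
→ Q = 317.0·(35.00 − 2.2)/(2.2 − 0.7000) = 6932 L/s.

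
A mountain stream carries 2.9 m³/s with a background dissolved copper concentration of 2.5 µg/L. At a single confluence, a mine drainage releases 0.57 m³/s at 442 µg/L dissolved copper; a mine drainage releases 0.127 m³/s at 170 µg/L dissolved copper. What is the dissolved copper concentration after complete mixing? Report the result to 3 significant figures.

78.1 µg/L

Mixed concentration C = ΣQC/ΣQ = (2.900·2.500 + 0.5700·442.0 + 0.1270·170.0) / 3.597 = 280.8/3.597 = 78.06 µg/L.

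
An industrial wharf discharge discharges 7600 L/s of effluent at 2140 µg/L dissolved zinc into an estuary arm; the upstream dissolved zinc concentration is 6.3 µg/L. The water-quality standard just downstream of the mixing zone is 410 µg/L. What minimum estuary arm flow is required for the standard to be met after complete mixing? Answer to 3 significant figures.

Set C_mix = 410: (Q·6.300 + 7600·2140) / (Q + 7600) = 410
→ Q = 7600·(2140 − 410)/(410 − 6.300) = 32570 L/s.

32600 L/s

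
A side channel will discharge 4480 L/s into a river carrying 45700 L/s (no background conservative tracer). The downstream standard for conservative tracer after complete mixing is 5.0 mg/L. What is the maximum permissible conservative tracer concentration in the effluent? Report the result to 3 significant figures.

At the limit, (Qr·Cr + Qe·Cₑ)/(Qr + Qe) = 5.0:
Cₑ = (50180·5.0 − 45700·0) / 4480 = 56.00 mg/L.

56.0 mg/L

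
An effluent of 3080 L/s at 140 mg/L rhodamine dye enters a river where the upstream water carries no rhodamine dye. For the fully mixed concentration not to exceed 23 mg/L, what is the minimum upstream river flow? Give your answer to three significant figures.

Set C_mix = 23: (Q·0 + 3080·140.0) / (Q + 3080) = 23
→ Q = 3080·(140.0 − 23)/(23 − 0) = 15670 L/s.

15700 L/s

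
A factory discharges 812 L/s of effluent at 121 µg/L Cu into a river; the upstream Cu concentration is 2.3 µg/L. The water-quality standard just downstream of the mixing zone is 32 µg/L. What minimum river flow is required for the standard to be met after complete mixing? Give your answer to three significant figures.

Set C_mix = 32: (Q·2.300 + 812.0·121.0) / (Q + 812.0) = 32
→ Q = 812.0·(121.0 − 32)/(32 − 2.300) = 2433 L/s.

2430 L/s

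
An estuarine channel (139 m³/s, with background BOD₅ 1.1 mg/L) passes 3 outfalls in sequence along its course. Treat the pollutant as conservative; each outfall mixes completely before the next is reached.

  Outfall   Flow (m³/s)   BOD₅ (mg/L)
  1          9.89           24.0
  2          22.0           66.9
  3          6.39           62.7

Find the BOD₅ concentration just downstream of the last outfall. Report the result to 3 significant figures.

12.8 mg/L

Outfall 1: combined Q = 148.9 m³/s; C = (139.0·1.100 + 9.890·24.00)/148.9 = 2.621 mg/L.
Outfall 2: combined Q = 170.9 m³/s; C = (148.9·2.621 + 22.00·66.90)/170.9 = 10.90 mg/L.
Outfall 3: combined Q = 177.3 m³/s; C = (170.9·10.90 + 6.390·62.70)/177.3 = 12.76 mg/L.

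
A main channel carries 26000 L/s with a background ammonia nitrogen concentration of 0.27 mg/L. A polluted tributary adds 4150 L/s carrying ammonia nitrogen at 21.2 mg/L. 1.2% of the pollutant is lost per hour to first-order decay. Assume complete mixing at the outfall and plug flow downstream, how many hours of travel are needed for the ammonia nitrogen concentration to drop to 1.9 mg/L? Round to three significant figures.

Mass balance: C = (26000·0.2700 + 4150·21.20) / 30150 = 95000/30150 = 3.151 mg/L.
1.2%/h lost → k = −ln(1 − 0.012) = 0.01207 h⁻¹.
3.151·exp(−k·t) = 1.9 → t = ln(3.151/1.9)/k = 150800 s = 41.90 h.

41.9 h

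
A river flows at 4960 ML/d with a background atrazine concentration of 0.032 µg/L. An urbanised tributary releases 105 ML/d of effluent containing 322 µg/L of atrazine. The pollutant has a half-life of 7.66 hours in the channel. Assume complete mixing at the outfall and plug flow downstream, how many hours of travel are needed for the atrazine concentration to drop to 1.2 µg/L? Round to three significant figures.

19.0 h

After mixing, C = (4960·0.03200 + 105.0·322.0) / 5065 = 33970/5065 = 6.707 µg/L.
Half-life 7.66 h → k = ln 2 / 7.66 = 0.09049 h⁻¹ = 2.172 d⁻¹.
6.707·exp(−k·t) = 1.2 → t = ln(6.707/1.2)/k = 68460 s = 19.02 h.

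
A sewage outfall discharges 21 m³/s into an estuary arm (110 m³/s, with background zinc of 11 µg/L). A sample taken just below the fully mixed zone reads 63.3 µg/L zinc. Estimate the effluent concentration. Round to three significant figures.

Mass balance: 110.0·11.00 + 21.00·Cₑ = 131.0·63.30
→ Cₑ = (131.0·63.30 − 110.0·11.00) / 21.00 = 337.3 µg/L.

337 µg/L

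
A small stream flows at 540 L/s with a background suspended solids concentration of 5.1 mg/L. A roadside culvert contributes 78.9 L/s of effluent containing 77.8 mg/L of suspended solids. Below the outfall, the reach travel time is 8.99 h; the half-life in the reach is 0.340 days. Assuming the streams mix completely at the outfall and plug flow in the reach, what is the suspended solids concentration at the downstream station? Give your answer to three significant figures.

After mixing, C = (540.0·5.100 + 78.90·77.80) / 618.9 = 8892/618.9 = 14.37 mg/L.
Half-life 0.340 d → k = ln 2 / 0.340 = 2.039 d⁻¹.
First-order decay: C = 14.37·exp(−k·t) = 14.37·0.4660 = 6.695 mg/L.

6.69 mg/L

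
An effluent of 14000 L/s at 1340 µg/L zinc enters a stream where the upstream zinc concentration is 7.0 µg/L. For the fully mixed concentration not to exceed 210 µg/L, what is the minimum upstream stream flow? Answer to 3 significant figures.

Set C_mix = 210: (Q·7.000 + 14000·1340) / (Q + 14000) = 210
→ Q = 14000·(1340 − 210)/(210 − 7.000) = 77930 L/s.

77900 L/s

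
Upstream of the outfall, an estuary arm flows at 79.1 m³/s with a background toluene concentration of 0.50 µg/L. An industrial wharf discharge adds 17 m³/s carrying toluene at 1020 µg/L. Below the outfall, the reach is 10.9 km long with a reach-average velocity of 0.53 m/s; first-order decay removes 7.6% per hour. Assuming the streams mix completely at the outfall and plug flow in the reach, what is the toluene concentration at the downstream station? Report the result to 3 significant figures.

Conservation of mass: C = (79.10·0.5000 + 17.00·1020) / 96.10 = 17380/96.10 = 180.8 µg/L.
Travel time t = 10.9·1000 / 0.53 = 20570 s = 5.713 h.
7.6%/h lost → k = −ln(1 − 0.076) = 0.07904 h⁻¹.
Decay over the reach: 180.8·exp(−kt) = 180.8·0.6366 = 115.1 µg/L.

115 µg/L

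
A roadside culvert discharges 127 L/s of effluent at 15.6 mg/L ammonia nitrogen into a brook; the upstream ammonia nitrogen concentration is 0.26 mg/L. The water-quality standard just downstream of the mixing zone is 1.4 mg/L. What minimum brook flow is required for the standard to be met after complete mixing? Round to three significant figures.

1580 L/s

Set C_mix = 1.4: (Q·0.2600 + 127.0·15.60) / (Q + 127.0) = 1.4
→ Q = 127.0·(15.60 − 1.4)/(1.4 − 0.2600) = 1582 L/s.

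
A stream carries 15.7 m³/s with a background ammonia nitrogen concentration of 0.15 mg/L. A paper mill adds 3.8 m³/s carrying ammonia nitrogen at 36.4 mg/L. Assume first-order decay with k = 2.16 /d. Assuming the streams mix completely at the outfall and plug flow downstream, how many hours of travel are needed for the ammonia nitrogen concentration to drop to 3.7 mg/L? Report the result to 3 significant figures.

7.42 h

Conservation of mass: C = (15.70·0.1500 + 3.800·36.40) / 19.50 = 140.7/19.50 = 7.214 mg/L.
7.214·exp(−k·t) = 3.7 → t = ln(7.214/3.7)/k = 26710 s = 7.419 h.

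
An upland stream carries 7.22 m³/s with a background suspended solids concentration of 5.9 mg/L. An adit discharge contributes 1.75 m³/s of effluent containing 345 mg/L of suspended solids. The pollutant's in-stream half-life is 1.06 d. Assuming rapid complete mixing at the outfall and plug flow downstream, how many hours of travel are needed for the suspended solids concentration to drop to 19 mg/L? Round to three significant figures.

After mixing, C = (7.220·5.900 + 1.750·345.0) / 8.970 = 646.3/8.970 = 72.06 mg/L.
Half-life 1.06 d → k = ln 2 / 1.06 = 0.6539 d⁻¹.
72.06·exp(−k·t) = 19 → t = ln(72.06/19)/k = 176100 s = 48.92 h.

48.9 h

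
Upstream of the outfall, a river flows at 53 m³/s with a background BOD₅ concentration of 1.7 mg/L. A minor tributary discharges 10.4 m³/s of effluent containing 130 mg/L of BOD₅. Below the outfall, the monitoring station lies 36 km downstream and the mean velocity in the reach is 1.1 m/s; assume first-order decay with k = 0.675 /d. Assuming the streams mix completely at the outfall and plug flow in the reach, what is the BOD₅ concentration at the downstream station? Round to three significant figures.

17.6 mg/L

After mixing, C = (53.00·1.700 + 10.40·130.0) / 63.40 = 1442/63.40 = 22.75 mg/L.
Travel time t = 36·1000 / 1.1 = 32730 s = 9.091 h.
Decay over the reach: 22.75·exp(−kt) = 22.75·0.7744 = 17.61 mg/L.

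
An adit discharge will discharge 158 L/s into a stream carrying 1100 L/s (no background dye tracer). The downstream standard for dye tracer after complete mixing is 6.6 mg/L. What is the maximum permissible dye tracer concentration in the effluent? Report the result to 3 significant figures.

52.5 mg/L

At the limit, (Qr·Cr + Qe·Cₑ)/(Qr + Qe) = 6.6:
Cₑ = (1258·6.6 − 1100·0) / 158.0 = 52.55 mg/L.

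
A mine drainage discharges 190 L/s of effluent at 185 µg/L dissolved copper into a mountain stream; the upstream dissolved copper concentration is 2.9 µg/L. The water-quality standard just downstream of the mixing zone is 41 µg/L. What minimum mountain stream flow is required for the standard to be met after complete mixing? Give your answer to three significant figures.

718 L/s

Set C_mix = 41: (Q·2.900 + 190.0·185.0) / (Q + 190.0) = 41
→ Q = 190.0·(185.0 − 41)/(41 − 2.900) = 718.1 L/s.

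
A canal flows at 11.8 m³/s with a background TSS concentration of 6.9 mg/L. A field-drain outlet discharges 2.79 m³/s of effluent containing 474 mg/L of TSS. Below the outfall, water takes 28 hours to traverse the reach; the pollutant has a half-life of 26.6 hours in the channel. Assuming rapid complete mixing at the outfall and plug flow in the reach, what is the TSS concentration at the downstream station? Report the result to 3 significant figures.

46.4 mg/L

After mixing, C = (11.80·6.900 + 2.790·474.0) / 14.59 = 1404/14.59 = 96.22 mg/L.
Half-life 26.6 h → k = ln 2 / 26.6 = 0.02606 h⁻¹ = 0.6254 d⁻¹.
First-order decay: C = 96.22·exp(−k·t) = 96.22·0.4821 = 46.39 mg/L.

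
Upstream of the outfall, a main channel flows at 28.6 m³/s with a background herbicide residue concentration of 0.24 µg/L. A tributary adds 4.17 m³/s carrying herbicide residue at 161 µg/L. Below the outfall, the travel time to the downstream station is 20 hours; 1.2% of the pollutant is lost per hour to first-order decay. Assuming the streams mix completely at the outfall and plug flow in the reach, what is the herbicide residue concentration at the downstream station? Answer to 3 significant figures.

Conservation of mass: C = (28.60·0.2400 + 4.170·161.0) / 32.77 = 678.2/32.77 = 20.70 µg/L.
1.2%/h lost → k = −ln(1 − 0.012) = 0.01207 h⁻¹.
Applying C = C₀e^(−kt): 20.70 × 0.7855 = 16.26 µg/L.

16.3 µg/L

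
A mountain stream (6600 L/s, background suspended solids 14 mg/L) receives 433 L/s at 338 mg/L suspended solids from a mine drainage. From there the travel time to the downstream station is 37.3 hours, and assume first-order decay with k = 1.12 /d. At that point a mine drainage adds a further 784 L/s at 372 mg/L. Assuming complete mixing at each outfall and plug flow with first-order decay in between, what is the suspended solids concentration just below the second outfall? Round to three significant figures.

After mixing, C = (6600·14.00 + 433.0·338.0) / 7033 = 238800/7033 = 33.95 mg/L; combined flow 7033 L/s.
After decay, C = 33.95 × e^(−kt) = 33.95 × 0.1754 = 5.955 mg/L.
At the second outfall, C = (7033·5.955 + 784.0·372.0) / (7033 + 784.0) = 42.67 mg/L.

42.7 mg/L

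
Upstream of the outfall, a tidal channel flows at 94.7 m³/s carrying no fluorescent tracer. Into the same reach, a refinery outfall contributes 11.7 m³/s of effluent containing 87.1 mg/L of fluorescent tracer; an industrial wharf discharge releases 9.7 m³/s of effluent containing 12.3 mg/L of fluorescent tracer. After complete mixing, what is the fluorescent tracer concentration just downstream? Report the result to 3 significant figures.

9.81 mg/L

After mixing, C = (94.70·0 + 11.70·87.10 + 9.700·12.30) / 116.1 = 1138/116.1 = 9.805 mg/L.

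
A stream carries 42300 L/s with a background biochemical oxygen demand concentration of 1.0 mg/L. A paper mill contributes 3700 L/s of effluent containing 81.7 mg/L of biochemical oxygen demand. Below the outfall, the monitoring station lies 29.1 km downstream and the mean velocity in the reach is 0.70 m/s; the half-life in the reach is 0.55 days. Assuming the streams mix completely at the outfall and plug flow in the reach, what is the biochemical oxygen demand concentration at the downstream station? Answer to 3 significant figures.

4.09 mg/L

Mixed concentration C = ΣQC/ΣQ = (42300·1.000 + 3700·81.70) / 46000 = 344600/46000 = 7.491 mg/L.
Travel time t = 29.1·1000 / 0.70 = 41570 s = 11.55 h.
Half-life 0.55 d → k = ln 2 / 0.55 = 1.260 d⁻¹.
Decay over the reach: 7.491·exp(−kt) = 7.491·0.5453 = 4.085 mg/L.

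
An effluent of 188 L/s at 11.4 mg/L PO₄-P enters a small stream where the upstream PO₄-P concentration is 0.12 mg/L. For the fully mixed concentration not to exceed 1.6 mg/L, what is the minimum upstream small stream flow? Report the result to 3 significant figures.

1240 L/s

Set C_mix = 1.6: (Q·0.1200 + 188.0·11.40) / (Q + 188.0) = 1.6
→ Q = 188.0·(11.40 − 1.6)/(1.6 − 0.1200) = 1245 L/s.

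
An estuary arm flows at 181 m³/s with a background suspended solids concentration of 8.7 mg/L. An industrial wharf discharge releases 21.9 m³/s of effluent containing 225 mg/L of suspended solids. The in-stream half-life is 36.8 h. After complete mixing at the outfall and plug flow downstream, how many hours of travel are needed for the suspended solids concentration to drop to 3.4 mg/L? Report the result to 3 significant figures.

119 h

Flow-weighted average: C = (181.0·8.700 + 21.90·225.0) / 202.9 = 6502/202.9 = 32.05 mg/L.
Half-life 36.8 h → k = ln 2 / 36.8 = 0.01884 h⁻¹ = 0.4521 d⁻¹.
32.05·exp(−k·t) = 3.4 → t = ln(32.05/3.4)/k = 428800 s = 119.1 h.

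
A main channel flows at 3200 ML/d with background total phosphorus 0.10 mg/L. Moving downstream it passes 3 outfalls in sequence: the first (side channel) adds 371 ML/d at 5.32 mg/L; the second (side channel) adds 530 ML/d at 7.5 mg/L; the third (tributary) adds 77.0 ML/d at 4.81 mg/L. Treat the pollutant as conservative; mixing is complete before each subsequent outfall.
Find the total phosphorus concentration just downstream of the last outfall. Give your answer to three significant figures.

1.59 mg/L

Outfall 1: combined Q = 3571 ML/d; C = (3200·0.1000 + 371.0·5.320)/3571 = 0.6423 mg/L.
Outfall 2: combined Q = 4101 ML/d; C = (3571·0.6423 + 530.0·7.500)/4101 = 1.529 mg/L.
Outfall 3: combined Q = 4178 ML/d; C = (4101·1.529 + 77.00·4.810)/4178 = 1.589 mg/L.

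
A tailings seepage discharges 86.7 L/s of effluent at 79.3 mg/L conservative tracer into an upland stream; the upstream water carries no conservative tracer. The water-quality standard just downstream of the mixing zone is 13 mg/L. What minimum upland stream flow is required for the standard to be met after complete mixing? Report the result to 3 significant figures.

442 L/s

Set C_mix = 13: (Q·0 + 86.70·79.30) / (Q + 86.70) = 13
→ Q = 86.70·(79.30 − 13)/(13 − 0) = 442.2 L/s.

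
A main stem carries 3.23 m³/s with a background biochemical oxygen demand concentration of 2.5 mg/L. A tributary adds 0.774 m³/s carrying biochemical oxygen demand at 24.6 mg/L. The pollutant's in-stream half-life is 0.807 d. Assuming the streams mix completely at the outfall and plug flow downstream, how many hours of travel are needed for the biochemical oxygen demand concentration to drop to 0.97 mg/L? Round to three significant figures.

54.3 h

Flow-weighted average: C = (3.230·2.500 + 0.7740·24.60) / 4.004 = 27.12/4.004 = 6.772 mg/L.
Half-life 0.807 d → k = ln 2 / 0.807 = 0.8589 d⁻¹.
6.772·exp(−k·t) = 0.97 → t = ln(6.772/0.97)/k = 195500 s = 54.30 h.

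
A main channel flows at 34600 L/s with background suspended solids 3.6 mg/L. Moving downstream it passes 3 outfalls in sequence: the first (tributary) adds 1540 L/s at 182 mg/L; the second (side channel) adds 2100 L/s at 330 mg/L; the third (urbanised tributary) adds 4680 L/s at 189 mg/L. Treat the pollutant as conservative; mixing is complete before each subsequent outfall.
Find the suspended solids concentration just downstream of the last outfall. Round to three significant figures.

46.2 mg/L

After outfall 1: Q = 34600 + 1540 = 36140 L/s; C = (34600·3.600 + 1540·182.0)/36140 = 11.20 mg/L.
After outfall 2: Q = 36140 + 2100 = 38240 L/s; C = (36140·11.20 + 2100·330.0)/38240 = 28.71 mg/L.
After outfall 3: Q = 38240 + 4680 = 42920 L/s; C = (38240·28.71 + 4680·189.0)/42920 = 46.19 mg/L.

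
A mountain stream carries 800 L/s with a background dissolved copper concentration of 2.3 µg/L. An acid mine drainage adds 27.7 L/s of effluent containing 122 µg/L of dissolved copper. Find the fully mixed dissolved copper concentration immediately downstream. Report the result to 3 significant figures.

Conservation of mass: C = (800.0·2.300 + 27.70·122.0) / 827.7 = 5219/827.7 = 6.306 µg/L.

6.31 µg/L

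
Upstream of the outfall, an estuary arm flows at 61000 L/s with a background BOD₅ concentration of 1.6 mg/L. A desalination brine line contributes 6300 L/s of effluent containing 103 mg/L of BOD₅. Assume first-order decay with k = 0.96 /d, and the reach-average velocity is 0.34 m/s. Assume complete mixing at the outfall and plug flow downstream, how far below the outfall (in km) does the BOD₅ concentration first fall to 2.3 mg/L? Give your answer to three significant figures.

Mixed concentration C = ΣQC/ΣQ = (61000·1.600 + 6300·103.0) / 67300 = 746500/67300 = 11.09 mg/L.
Set 11.09·exp(−k·t) = 2.3 → t = ln(11.09/2.3)/k = 141600 s = 39.33 h.
Distance = v·t = 0.34·141600 = 48140 m = 48.14 km.

48.1 km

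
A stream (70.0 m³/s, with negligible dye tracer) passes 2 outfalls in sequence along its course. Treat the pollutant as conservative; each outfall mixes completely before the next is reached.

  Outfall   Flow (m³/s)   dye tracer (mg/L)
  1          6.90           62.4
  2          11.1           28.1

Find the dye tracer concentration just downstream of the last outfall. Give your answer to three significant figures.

Outfall 1: combined Q = 76.90 m³/s; C = (70.00·0 + 6.900·62.40)/76.90 = 5.599 mg/L.
Outfall 2: combined Q = 88.00 m³/s; C = (76.90·5.599 + 11.10·28.10)/88.00 = 8.437 mg/L.

8.44 mg/L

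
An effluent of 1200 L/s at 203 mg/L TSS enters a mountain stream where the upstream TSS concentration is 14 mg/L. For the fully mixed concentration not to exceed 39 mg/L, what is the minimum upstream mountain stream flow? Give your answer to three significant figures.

Set C_mix = 39: (Q·14.00 + 1200·203.0) / (Q + 1200) = 39
→ Q = 1200·(203.0 − 39)/(39 − 14.00) = 7872 L/s.

7870 L/s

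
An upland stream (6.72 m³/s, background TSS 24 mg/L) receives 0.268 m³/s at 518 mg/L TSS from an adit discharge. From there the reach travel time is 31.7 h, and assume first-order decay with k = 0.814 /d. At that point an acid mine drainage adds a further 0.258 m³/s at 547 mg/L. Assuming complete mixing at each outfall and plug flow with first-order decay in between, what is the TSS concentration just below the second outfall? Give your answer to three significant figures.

33.6 mg/L

Mass balance: C = (6.720·24.00 + 0.2680·518.0) / 6.988 = 300.1/6.988 = 42.95 mg/L; combined flow 6.988 m³/s.
Decay over the reach: 42.95·exp(−kt) = 42.95·0.3412 = 14.65 mg/L.
Second outfall: C = (6.988·14.65 + 0.2580·547.0)/7.246 = 33.61 mg/L.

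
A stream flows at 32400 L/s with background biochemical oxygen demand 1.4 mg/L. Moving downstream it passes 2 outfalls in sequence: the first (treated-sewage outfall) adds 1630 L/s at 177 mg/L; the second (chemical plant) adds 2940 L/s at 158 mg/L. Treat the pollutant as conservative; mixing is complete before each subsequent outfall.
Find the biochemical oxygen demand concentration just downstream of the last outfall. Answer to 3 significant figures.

21.6 mg/L

Outfall 1: combined Q = 34030 L/s; C = (32400·1.400 + 1630·177.0)/34030 = 9.811 mg/L.
Outfall 2: combined Q = 36970 L/s; C = (34030·9.811 + 2940·158.0)/36970 = 21.60 mg/L.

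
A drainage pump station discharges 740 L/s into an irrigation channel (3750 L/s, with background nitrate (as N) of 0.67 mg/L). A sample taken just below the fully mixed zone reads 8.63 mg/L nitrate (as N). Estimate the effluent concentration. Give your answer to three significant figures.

49.0 mg/L

Mass balance: 3750·0.6700 + 740.0·Cₑ = 4490·8.630
→ Cₑ = (4490·8.630 − 3750·0.6700) / 740.0 = 48.97 mg/L.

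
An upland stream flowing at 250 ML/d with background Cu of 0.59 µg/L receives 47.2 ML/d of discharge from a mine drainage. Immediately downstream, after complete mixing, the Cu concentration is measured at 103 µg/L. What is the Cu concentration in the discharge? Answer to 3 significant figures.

645 µg/L

Mass balance: 250.0·0.5900 + 47.20·Cₑ = 297.2·103.0
→ Cₑ = (297.2·103.0 − 250.0·0.5900) / 47.20 = 645.4 µg/L.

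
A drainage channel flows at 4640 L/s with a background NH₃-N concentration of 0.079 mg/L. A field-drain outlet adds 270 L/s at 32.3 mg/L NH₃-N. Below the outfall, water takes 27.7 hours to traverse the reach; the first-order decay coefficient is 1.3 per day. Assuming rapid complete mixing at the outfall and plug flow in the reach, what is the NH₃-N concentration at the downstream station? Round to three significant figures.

0.413 mg/L

Conservation of mass: C = (4640·0.07900 + 270.0·32.30) / 4910 = 9088/4910 = 1.851 mg/L.
First-order decay: C = 1.851·exp(−k·t) = 1.851·0.2230 = 0.4128 mg/L.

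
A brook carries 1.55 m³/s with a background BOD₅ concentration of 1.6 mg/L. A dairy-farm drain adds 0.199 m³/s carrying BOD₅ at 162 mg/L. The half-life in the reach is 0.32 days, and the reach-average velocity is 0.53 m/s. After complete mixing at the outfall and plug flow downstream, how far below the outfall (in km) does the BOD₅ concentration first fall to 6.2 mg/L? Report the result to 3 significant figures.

After mixing, C = (1.550·1.600 + 0.1990·162.0) / 1.749 = 34.72/1.749 = 19.85 mg/L.
Half-life 0.32 d → k = ln 2 / 0.32 = 2.166 d⁻¹.
Set 19.85·exp(−k·t) = 6.2 → t = ln(19.85/6.2)/k = 46420 s = 12.89 h.
Distance = v·t = 0.53·46420 = 24600 m = 24.60 km.

24.6 km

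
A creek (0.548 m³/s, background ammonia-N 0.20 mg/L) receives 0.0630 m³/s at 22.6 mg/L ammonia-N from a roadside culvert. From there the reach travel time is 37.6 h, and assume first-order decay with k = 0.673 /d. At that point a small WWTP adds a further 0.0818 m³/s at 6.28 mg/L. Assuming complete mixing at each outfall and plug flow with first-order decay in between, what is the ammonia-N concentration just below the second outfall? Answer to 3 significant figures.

1.51 mg/L

Mixed concentration C = ΣQC/ΣQ = (0.5480·0.2000 + 0.06300·22.60) / 0.6110 = 1.533/0.6110 = 2.510 mg/L; combined flow 0.6110 m³/s.
After decay, C = 2.510 × e^(−kt) = 2.510 × 0.3484 = 0.8744 mg/L.
Second outfall: C = (0.6110·0.8744 + 0.08180·6.280)/0.6928 = 1.513 mg/L.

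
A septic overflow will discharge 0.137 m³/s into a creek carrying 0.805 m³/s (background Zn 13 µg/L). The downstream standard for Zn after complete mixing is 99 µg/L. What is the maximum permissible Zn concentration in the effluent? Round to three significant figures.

At the limit, (Qr·Cr + Qe·Cₑ)/(Qr + Qe) = 99:
Cₑ = (0.9420·99 − 0.8050·13.00) / 0.1370 = 604.3 µg/L.

604 µg/L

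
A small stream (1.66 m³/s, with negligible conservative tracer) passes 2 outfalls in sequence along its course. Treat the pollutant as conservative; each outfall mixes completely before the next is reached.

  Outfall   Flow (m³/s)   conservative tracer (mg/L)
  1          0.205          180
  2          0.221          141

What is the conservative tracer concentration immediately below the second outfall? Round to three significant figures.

32.6 mg/L

Below outfall 1: Q → 1.865 m³/s, C = (1.660·0 + 0.2050·180.0)/1.865 = 19.79 mg/L.
Below outfall 2: Q → 2.086 m³/s, C = (1.865·19.79 + 0.2210·141.0)/2.086 = 32.63 mg/L.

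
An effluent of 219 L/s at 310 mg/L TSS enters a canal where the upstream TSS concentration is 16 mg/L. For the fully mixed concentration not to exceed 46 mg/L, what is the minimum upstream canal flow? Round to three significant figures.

1930 L/s

Set C_mix = 46: (Q·16.00 + 219.0·310.0) / (Q + 219.0) = 46
→ Q = 219.0·(310.0 − 46)/(46 − 16.00) = 1927 L/s.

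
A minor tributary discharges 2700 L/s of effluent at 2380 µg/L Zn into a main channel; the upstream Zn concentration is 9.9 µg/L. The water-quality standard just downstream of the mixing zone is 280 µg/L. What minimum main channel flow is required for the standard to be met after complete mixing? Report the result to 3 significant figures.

21000 L/s

Set C_mix = 280: (Q·9.900 + 2700·2380) / (Q + 2700) = 280
→ Q = 2700·(2380 − 280)/(280 − 9.900) = 20990 L/s.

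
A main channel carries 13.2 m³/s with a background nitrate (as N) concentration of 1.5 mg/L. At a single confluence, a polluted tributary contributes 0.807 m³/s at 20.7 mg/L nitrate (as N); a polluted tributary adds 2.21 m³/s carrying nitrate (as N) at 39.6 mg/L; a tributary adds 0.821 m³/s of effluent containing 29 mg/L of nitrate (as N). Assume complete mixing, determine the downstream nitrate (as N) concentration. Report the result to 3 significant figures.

After mixing, C = (13.20·1.500 + 0.8070·20.70 + 2.210·39.60 + 0.8210·29.00) / 17.04 = 147.8/17.04 = 8.676 mg/L.

8.68 mg/L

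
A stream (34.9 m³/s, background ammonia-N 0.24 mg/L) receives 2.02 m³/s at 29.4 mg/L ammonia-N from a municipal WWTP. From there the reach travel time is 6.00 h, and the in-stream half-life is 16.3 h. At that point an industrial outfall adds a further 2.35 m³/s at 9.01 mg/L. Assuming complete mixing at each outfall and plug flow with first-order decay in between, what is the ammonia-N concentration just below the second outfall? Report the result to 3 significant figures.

1.88 mg/L

Conservation of mass: C = (34.90·0.2400 + 2.020·29.40) / 36.92 = 67.76/36.92 = 1.835 mg/L; combined flow 36.92 m³/s.
Half-life 16.3 h → k = ln 2 / 16.3 = 0.04252 h⁻¹ = 1.021 d⁻¹.
First-order decay: C = 1.835·exp(−k·t) = 1.835·0.7748 = 1.422 mg/L.
Second outfall: C = (36.92·1.422 + 2.350·9.010)/39.27 = 1.876 mg/L.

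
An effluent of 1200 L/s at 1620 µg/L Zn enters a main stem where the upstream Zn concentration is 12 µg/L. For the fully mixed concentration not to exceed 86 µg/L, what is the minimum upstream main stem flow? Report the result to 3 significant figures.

24900 L/s

Set C_mix = 86: (Q·12.00 + 1200·1620) / (Q + 1200) = 86
→ Q = 1200·(1620 − 86)/(86 − 12.00) = 24880 L/s.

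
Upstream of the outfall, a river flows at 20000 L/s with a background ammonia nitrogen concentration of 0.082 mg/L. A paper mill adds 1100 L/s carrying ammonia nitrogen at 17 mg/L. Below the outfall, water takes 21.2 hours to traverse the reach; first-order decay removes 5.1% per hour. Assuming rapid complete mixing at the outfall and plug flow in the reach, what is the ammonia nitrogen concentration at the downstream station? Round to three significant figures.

0.318 mg/L

Conservation of mass: C = (20000·0.08200 + 1100·17.00) / 21100 = 20340/21100 = 0.9640 mg/L.
5.1%/h lost → k = −ln(1 − 0.051) = 0.05235 h⁻¹.
Decay over the reach: 0.9640·exp(−kt) = 0.9640·0.3296 = 0.3178 mg/L.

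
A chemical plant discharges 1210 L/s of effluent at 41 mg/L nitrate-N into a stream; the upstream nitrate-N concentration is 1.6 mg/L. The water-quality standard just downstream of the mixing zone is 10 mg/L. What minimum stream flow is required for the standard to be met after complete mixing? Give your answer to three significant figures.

Set C_mix = 10: (Q·1.600 + 1210·41.00) / (Q + 1210) = 10
→ Q = 1210·(41.00 − 10)/(10 − 1.600) = 4465 L/s.

4470 L/s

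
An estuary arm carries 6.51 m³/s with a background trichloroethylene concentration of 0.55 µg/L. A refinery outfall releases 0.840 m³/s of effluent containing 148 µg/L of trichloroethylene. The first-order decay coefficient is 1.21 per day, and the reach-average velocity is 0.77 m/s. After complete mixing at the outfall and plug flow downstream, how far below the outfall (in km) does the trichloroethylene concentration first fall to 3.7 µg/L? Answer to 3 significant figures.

Mixed concentration C = ΣQC/ΣQ = (6.510·0.5500 + 0.8400·148.0) / 7.350 = 127.9/7.350 = 17.40 µg/L.
Set 17.40·exp(−k·t) = 3.7 → t = ln(17.40/3.7)/k = 110600 s = 30.71 h.
Distance = v·t = 0.77·110600 = 85120 m = 85.12 km.

85.1 km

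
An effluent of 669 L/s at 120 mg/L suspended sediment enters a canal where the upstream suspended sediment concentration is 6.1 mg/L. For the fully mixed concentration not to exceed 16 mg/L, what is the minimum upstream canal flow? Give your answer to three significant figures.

7030 L/s

Set C_mix = 16: (Q·6.100 + 669.0·120.0) / (Q + 669.0) = 16
→ Q = 669.0·(120.0 − 16)/(16 − 6.100) = 7028 L/s.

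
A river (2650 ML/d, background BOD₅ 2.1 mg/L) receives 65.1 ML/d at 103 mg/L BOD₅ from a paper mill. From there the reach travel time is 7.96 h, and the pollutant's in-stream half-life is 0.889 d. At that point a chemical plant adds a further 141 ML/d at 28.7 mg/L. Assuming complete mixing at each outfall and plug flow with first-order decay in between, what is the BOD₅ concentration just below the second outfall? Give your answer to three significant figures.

4.73 mg/L

After mixing, C = (2650·2.100 + 65.10·103.0) / 2715 = 12270/2715 = 4.519 mg/L; combined flow 2715 ML/d.
Half-life 0.889 d → k = ln 2 / 0.889 = 0.7797 d⁻¹.
First-order decay: C = 4.519·exp(−k·t) = 4.519·0.7721 = 3.489 mg/L.
At the second outfall, C = (2715·3.489 + 141.0·28.70) / (2715 + 141.0) = 4.734 mg/L.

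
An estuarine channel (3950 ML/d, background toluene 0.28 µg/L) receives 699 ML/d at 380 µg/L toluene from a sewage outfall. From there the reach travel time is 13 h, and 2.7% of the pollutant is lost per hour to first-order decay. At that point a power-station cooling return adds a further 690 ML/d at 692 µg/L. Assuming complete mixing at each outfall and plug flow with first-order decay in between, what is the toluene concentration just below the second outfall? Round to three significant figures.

124 µg/L

Mass balance: C = (3950·0.2800 + 699.0·380.0) / 4649 = 266700/4649 = 57.37 µg/L; combined flow 4649 ML/d.
2.7%/h lost → k = −ln(1 − 0.027) = 0.02737 h⁻¹.
Applying C = C₀e^(−kt): 57.37 × 0.7006 = 40.20 µg/L.
At the second outfall, C = (4649·40.20 + 690.0·692.0) / (4649 + 690.0) = 124.4 µg/L.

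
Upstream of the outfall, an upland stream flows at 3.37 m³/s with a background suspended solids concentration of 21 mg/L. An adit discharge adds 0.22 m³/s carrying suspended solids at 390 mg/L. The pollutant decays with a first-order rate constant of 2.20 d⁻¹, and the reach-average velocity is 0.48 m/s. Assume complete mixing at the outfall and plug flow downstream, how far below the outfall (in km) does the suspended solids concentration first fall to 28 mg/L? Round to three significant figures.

Flow-weighted average: C = (3.370·21.00 + 0.2200·390.0) / 3.590 = 156.6/3.590 = 43.61 mg/L.
Set 43.61·exp(−k·t) = 28 → t = ln(43.61/28)/k = 17400 s = 4.834 h.
Distance = v·t = 0.48·17400 = 8354 m = 8.354 km.

8.35 km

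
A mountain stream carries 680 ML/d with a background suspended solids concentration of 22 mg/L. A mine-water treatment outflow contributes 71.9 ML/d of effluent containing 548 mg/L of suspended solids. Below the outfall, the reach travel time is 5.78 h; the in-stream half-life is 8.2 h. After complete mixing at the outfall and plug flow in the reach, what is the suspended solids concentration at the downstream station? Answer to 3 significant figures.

44.4 mg/L

Mixed concentration C = ΣQC/ΣQ = (680.0·22.00 + 71.90·548.0) / 751.9 = 54360/751.9 = 72.30 mg/L.
Half-life 8.2 h → k = ln 2 / 8.2 = 0.08453 h⁻¹ = 2.029 d⁻¹.
After decay, C = 72.30 × e^(−kt) = 72.30 × 0.6135 = 44.35 mg/L.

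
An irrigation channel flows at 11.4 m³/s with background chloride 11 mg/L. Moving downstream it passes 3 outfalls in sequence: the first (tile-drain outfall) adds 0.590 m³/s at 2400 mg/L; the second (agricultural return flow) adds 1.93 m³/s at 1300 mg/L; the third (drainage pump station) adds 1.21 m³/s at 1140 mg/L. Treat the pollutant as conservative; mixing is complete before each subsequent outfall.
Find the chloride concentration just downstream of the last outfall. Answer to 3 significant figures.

After outfall 1: Q = 11.40 + 0.5900 = 11.99 m³/s; C = (11.40·11.00 + 0.5900·2400)/11.99 = 128.6 mg/L.
After outfall 2: Q = 11.99 + 1.930 = 13.92 m³/s; C = (11.99·128.6 + 1.930·1300)/13.92 = 291.0 mg/L.
After outfall 3: Q = 13.92 + 1.210 = 15.13 m³/s; C = (13.92·291.0 + 1.210·1140)/15.13 = 358.9 mg/L.

359 mg/L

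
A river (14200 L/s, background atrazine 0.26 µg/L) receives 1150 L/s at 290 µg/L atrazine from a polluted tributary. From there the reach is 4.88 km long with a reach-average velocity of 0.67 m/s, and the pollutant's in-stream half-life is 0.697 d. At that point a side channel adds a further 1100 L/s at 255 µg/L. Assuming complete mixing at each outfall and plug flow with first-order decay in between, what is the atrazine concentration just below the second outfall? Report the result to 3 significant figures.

Mass balance: C = (14200·0.2600 + 1150·290.0) / 15350 = 337200/15350 = 21.97 µg/L; combined flow 15350 L/s.
Travel time t = 4.88·1000 / 0.67 = 7284 s = 2.023 h.
Half-life 0.697 d → k = ln 2 / 0.697 = 0.9945 d⁻¹.
Decay over the reach: 21.97·exp(−kt) = 21.97·0.9196 = 20.20 µg/L.
Second outfall: C = (15350·20.20 + 1100·255.0)/16450 = 35.90 µg/L.

35.9 µg/L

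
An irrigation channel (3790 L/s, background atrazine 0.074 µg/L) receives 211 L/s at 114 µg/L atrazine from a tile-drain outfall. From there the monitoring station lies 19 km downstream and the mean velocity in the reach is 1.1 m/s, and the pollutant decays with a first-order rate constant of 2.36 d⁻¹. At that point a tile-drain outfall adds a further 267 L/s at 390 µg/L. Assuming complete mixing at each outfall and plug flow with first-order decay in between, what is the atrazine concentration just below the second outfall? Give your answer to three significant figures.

28.0 µg/L

After mixing, C = (3790·0.07400 + 211.0·114.0) / 4001 = 24330/4001 = 6.082 µg/L; combined flow 4001 L/s.
Travel time t = 19·1000 / 1.1 = 17270 s = 4.798 h.
Applying C = C₀e^(−kt): 6.082 × 0.6239 = 3.794 µg/L.
At the second outfall, C = (4001·3.794 + 267.0·390.0) / (4001 + 267.0) = 27.95 µg/L.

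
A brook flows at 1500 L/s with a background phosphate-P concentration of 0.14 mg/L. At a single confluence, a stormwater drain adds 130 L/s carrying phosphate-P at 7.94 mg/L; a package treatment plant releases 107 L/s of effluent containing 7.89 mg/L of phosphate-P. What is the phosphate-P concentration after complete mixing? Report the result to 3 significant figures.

Mixed concentration C = ΣQC/ΣQ = (1500·0.1400 + 130.0·7.940 + 107.0·7.890) / 1737 = 2086/1737 = 1.201 mg/L.

1.20 mg/L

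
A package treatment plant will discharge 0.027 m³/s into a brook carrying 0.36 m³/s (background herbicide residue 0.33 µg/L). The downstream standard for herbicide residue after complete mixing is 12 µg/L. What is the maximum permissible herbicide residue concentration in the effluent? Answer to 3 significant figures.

168 µg/L

At the limit, (Qr·Cr + Qe·Cₑ)/(Qr + Qe) = 12:
Cₑ = (0.3870·12 − 0.3600·0.3300) / 0.02700 = 167.6 µg/L.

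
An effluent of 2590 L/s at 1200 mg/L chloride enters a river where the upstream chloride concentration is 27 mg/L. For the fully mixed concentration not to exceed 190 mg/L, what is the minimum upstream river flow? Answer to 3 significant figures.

16000 L/s

Set C_mix = 190: (Q·27.00 + 2590·1200) / (Q + 2590) = 190
→ Q = 2590·(1200 − 190)/(190 − 27.00) = 16050 L/s.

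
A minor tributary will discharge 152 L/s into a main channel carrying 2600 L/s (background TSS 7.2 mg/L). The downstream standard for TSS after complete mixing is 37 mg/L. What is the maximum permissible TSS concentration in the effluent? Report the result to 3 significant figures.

At the limit, (Qr·Cr + Qe·Cₑ)/(Qr + Qe) = 37:
Cₑ = (2752·37 − 2600·7.200) / 152.0 = 546.7 mg/L.

547 mg/L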